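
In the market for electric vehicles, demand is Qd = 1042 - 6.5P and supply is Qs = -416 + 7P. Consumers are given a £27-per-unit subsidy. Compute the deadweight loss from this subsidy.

Deadweight loss = £1228.5

Pre-subsidy: 1042 - 6.5P = -416 + 7P gives P* = 108, Q* = 340.
With the rebate, buyers effectively pay Pb = Ps − 27, where Ps is the price sellers receive.
Demand in terms of Ps becomes Qd = 1042 − 6.5(Ps − 27) = 1217.5 - 6.5Ps. Setting this equal to supply: 1217.5 - 6.5Ps = -416 + 7Ps, so Ps = 121.
Buyers pay Pb = 121 − 27 = 94; Q' = -416 + 7·121 = 431.
The subsidy expands output by 431 − 340 = 91 past the efficient level; on those units the gap between marginal cost and willingness to pay runs from 0 up to 27.
DWL = ½ × 27 × 91 = 1228.5.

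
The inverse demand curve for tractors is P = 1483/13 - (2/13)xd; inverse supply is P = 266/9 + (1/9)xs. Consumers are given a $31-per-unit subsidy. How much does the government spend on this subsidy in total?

Pre-subsidy: 1483/13 - (2/13)x = 266/9 + (1/9)x gives x* = 319 and P* = 65.
With the rebate, buyers effectively pay Pb = Ps − 31, where Ps is the price sellers receive.
On the curves, Pb = 1483/13 - (2/13)x and Ps = 266/9 + (1/9)x; the wedge Ps − Pb = 31 gives 266/9 + (1/9)x − (1483/13 - (2/13)x) = 31, so x' = 436.
Then Pb = 1483/13 − (2/13)·436 = 47 and Ps = 266/9 + (1/9)·436 = 78.
Government outlay = subsidy × quantity = 31 × 436 = 13516.

Government cost = $13516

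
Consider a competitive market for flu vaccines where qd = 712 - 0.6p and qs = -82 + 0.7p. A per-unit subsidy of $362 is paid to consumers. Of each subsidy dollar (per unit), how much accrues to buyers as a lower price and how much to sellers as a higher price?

Pre-subsidy: 712 - 0.6p = -82 + 0.7p gives p* = 7940/13, q* = 4492/13.
With the rebate, buyers effectively pay pb = ps − 362, where ps is the price sellers receive.
Demand in terms of ps becomes qd = 712 − 0.6(ps − 362) = 929.2 - 0.6ps. Setting this equal to supply: 929.2 - 0.6ps = -82 + 0.7ps, so ps = 10112/13.
Buyers pay pb = 10112/13 − 362 = 5406/13; q' = -82 + 0.7·(10112/13) = 30062/65.
Buyers' price falls by p* − pb = 7940/13 − 5406/13 = 2534/13; sellers' price rises by ps − p* = 10112/13 − 7940/13 = 2172/13.

Buyers gain 2534/13 per unit; sellers gain 2172/13 per unit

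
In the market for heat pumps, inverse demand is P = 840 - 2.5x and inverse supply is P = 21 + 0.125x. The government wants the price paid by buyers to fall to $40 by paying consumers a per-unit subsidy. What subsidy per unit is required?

At a buyer price of 40, quantity demanded is 336 − 0.4·40 = 320.
Sellers supply 320 only when they receive Ps = 21 + 0.125·320 = 61.
s = Ps − Pb = 61 − 40 = 21.

Required subsidy s = $21 per unit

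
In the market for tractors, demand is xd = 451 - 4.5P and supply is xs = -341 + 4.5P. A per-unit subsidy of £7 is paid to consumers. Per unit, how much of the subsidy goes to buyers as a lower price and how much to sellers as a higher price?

Pre-subsidy: 451 - 4.5P = -341 + 4.5P gives P* = 88, x* = 55.
With the rebate, buyers effectively pay Pb = Ps − 7, where Ps is the price sellers receive.
Demand in terms of Ps becomes xd = 451 − 4.5(Ps − 7) = 482.5 - 4.5Ps. Setting this equal to supply: 482.5 - 4.5Ps = -341 + 4.5Ps, so Ps = 91.5.
Buyers pay Pb = 91.5 − 7 = 84.5; x' = -341 + 4.5·91.5 = 70.75.
Buyers' price falls by P* − Pb = 88 − 84.5 = 3.5; sellers' price rises by Ps − P* = 91.5 − 88 = 3.5.

Buyers gain £3.5 per unit; sellers gain £3.5 per unit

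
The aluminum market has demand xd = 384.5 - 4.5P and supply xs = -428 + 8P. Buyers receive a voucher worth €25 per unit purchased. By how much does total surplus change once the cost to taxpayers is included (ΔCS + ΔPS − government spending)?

Pre-subsidy: 384.5 - 4.5P = -428 + 8P gives P* = 65, x* = 92.
With the rebate, buyers effectively pay Pb = Ps − 25, where Ps is the price sellers receive.
Demand in terms of Ps becomes xd = 384.5 − 4.5(Ps − 25) = 497 - 4.5Ps. Setting this equal to supply: 497 - 4.5Ps = -428 + 8Ps, so Ps = 74.
Buyers pay Pb = 74 − 25 = 49; x' = -428 + 8·74 = 164.
ΔCS = ½(92 + 164)(65 − 49) = 2048; ΔPS = ½(92 + 164)(74 − 65) = 1152.
Government spending = 25 × 164 = 4100.
Net change = 2048 + 1152 − 4100 = -900. The loss equals the DWL triangle ½·25·72.

Net change in total surplus = -€900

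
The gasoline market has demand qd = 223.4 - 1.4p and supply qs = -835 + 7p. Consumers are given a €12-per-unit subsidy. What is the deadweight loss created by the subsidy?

Pre-subsidy: 223.4 - 1.4p = -835 + 7p gives p* = 126, q* = 47.
With the rebate, buyers effectively pay pb = ps − 12, where ps is the price sellers receive.
Demand in terms of ps becomes qd = 223.4 − 1.4(ps − 12) = 240.2 - 1.4ps. Setting this equal to supply: 240.2 - 1.4ps = -835 + 7ps, so ps = 128.
Buyers pay pb = 128 − 12 = 116; q' = -835 + 7·128 = 61.
The subsidy expands output by 61 − 47 = 14 past the efficient level; on those units the gap between marginal cost and willingness to pay runs from 0 up to 12.
DWL = ½ × 12 × 14 = 84.

Deadweight loss = €84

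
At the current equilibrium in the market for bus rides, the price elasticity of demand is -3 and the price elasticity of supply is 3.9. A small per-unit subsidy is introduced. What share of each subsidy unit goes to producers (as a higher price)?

For a small subsidy around the equilibrium, the benefit split depends on the relative slopes, which at a point are proportional to the elasticities.
Buyer share = εs/(εs + |εd|) = 3.9/(3.9 + 3) = 13/23; seller share = |εd|/(εs + |εd|) = 10/23.
So producers capture 10/23 of the subsidy.

Producer share = 10/23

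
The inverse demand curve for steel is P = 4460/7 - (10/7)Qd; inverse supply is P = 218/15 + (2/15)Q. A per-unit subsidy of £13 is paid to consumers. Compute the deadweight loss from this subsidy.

Pre-subsidy: 4460/7 - (10/7)Q = 218/15 + (2/15)Q gives Q* = 32687/82 and P* = 2775/41.
With the rebate, buyers effectively pay Pb = Ps − 13, where Ps is the price sellers receive.
On the curves, Pb = 4460/7 - (10/7)Q and Ps = 218/15 + (2/15)Q; the wedge Ps − Pb = 13 gives 218/15 + (2/15)Q − (4460/7 - (10/7)Q) = 13, so Q' = 66739/164.
Then Pb = 4460/7 − (10/7)·(66739/164) = 4575/82 and Ps = 218/15 + (2/15)·(66739/164) = 5641/82.
The subsidy expands output by 66739/164 − 32687/82 = 1365/164 past the efficient level; on those units the gap between marginal cost and willingness to pay runs from 0 up to 13.
DWL = ½ × 13 × 1365/164 = 17745/328.

Deadweight loss = 17745/328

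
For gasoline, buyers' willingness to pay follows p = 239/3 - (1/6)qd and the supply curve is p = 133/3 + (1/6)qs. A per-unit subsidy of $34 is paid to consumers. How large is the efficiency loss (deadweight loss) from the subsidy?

Pre-subsidy: 239/3 - (1/6)q = 133/3 + (1/6)q gives q* = 106 and p* = 62.
With the rebate, buyers effectively pay pb = ps − 34, where ps is the price sellers receive.
On the curves, pb = 239/3 - (1/6)q and ps = 133/3 + (1/6)q; the wedge ps − pb = 34 gives 133/3 + (1/6)q − (239/3 - (1/6)q) = 34, so q' = 208.
Then pb = 239/3 − (1/6)·208 = 45 and ps = 133/3 + (1/6)·208 = 79.
The subsidy expands output by 208 − 106 = 102 past the efficient level; on those units the gap between marginal cost and willingness to pay runs from 0 up to 34.
DWL = ½ × 34 × 102 = 1734.

Deadweight loss = $1734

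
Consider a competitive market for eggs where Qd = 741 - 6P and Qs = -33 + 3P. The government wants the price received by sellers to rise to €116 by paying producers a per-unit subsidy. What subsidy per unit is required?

Required subsidy s = €45 per unit

At a seller price of 116, quantity supplied is -33 + 3·116 = 315.
Buyers absorb 315 only when they pay Pb with 741 − 6·Pb = 315, i.e. Pb = 71.
s = Ps − Pb = 116 − 71 = 45.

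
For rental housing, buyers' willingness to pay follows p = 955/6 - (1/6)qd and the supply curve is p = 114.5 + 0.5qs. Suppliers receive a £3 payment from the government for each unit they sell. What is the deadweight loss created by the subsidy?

Pre-subsidy: 955/6 - (1/6)q = 114.5 + 0.5q gives q* = 67 and p* = 148.
With the subsidy, sellers receive ps = pb + 3 for each unit, where pb is the price buyers pay.
On the curves, pb = 955/6 - (1/6)q and ps = 114.5 + 0.5q; the wedge ps − pb = 3 gives 114.5 + 0.5q − (955/6 - (1/6)q) = 3, so q' = 71.5.
Then pb = 955/6 − (1/6)·71.5 = 147.25 and ps = 114.5 + 0.5·71.5 = 150.25.
The subsidy expands output by 71.5 − 67 = 4.5 past the efficient level; on those units the gap between marginal cost and willingness to pay runs from 0 up to 3.
DWL = ½ × 3 × 4.5 = 6.75.

Deadweight loss = £6.75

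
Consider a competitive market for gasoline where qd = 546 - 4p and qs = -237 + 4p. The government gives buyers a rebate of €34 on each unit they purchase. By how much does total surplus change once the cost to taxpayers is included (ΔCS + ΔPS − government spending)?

Net change in total surplus = -€1156

Pre-subsidy: 546 - 4p = -237 + 4p gives p* = 97.875, q* = 154.5.
With the rebate, buyers effectively pay pb = ps − 34, where ps is the price sellers receive.
Demand in terms of ps becomes qd = 546 − 4(ps − 34) = 682 - 4ps. Setting this equal to supply: 682 - 4ps = -237 + 4ps, so ps = 114.875.
Buyers pay pb = 114.875 − 34 = 80.875; q' = -237 + 4·114.875 = 222.5.
ΔCS = ½(154.5 + 222.5)(97.875 − 80.875) = 3204.5; ΔPS = ½(154.5 + 222.5)(114.875 − 97.875) = 3204.5.
Government spending = 34 × 222.5 = 7565.
Net change = 3204.5 + 3204.5 − 7565 = -1156. The loss equals the DWL triangle ½·34·68.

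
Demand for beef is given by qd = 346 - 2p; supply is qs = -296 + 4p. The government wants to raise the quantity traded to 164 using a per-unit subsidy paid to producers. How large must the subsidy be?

At q = 164, invert demand for the buyer price: pb = (346 − 164)/2 = 91; invert supply for the seller price: ps = (164 − (-296))/4 = 115.
The subsidy must fill the gap: s = ps − pb = 115 − 91 = 24.

Required subsidy s = 24 per unit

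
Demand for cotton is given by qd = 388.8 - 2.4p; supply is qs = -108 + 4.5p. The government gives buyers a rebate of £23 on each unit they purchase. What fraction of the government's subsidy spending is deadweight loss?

Pre-subsidy: 388.8 - 2.4p = -108 + 4.5p gives p* = 72, q* = 216.
With the rebate, buyers effectively pay pb = ps − 23, where ps is the price sellers receive.
Demand in terms of ps becomes qd = 388.8 − 2.4(ps − 23) = 444 - 2.4ps. Setting this equal to supply: 444 - 2.4ps = -108 + 4.5ps, so ps = 80.
Buyers pay pb = 80 − 23 = 57; q' = -108 + 4.5·80 = 252.
ΔCS = ½(216 + 252)(72 − 57) = 3510; ΔPS = ½(216 + 252)(80 − 72) = 1872.
Government spending = 23 × 252 = 5796.
DWL = ½ × 23 × (252 − 216) = 414; fraction = 414 / 5796 = 1/14.

DWL / government spending = 1/14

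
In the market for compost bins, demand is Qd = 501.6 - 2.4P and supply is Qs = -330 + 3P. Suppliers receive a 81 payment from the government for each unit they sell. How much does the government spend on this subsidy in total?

Pre-subsidy: 501.6 - 2.4P = -330 + 3P gives P* = 154, Q* = 132.
With the subsidy, sellers receive Ps = Pb + 81 for each unit, where Pb is the price buyers pay.
Supply in terms of Pb becomes Qs = -330 + 3(Pb + 81) = -87 + 3Pb. Setting this equal to demand: 501.6 - 2.4Pb = -87 + 3Pb, so Pb = 109.
Sellers receive Ps = 109 + 81 = 190; Q' = 501.6 − 2.4·109 = 240.
Government outlay = subsidy × quantity = 81 × 240 = 19440.

Government cost = 19440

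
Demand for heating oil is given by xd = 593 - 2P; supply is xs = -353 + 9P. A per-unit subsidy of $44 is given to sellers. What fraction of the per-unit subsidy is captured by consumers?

Pre-subsidy: 593 - 2P = -353 + 9P gives P* = 86, x* = 421.
With the subsidy, sellers receive Ps = Pb + 44 for each unit, where Pb is the price buyers pay.
Supply in terms of Pb becomes xs = -353 + 9(Pb + 44) = 43 + 9Pb. Setting this equal to demand: 593 - 2Pb = 43 + 9Pb, so Pb = 50.
Sellers receive Ps = 50 + 44 = 94; x' = 593 − 2·50 = 493.
Buyers' price falls by P* − Pb = 86 − 50 = 36; sellers' price rises by Ps − P* = 94 − 86 = 8.
So consumers capture 36/44 = 9/11 of each unit of subsidy.

Consumer share = 9/11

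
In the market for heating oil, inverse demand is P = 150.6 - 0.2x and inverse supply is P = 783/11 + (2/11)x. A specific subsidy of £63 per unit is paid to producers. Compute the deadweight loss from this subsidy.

Deadweight loss = £5197.5

Pre-subsidy: 150.6 - 0.2x = 783/11 + (2/11)x gives x* = 208 and P* = 109.
With the subsidy, sellers receive Ps = Pb + 63 for each unit, where Pb is the price buyers pay.
On the curves, Pb = 150.6 - 0.2x and Ps = 783/11 + (2/11)x; the wedge Ps − Pb = 63 gives 783/11 + (2/11)x − (150.6 - 0.2x) = 63, so x' = 373.
Then Pb = 150.6 − 0.2·373 = 76 and Ps = 783/11 + (2/11)·373 = 139.
The subsidy expands output by 373 − 208 = 165 past the efficient level; on those units the gap between marginal cost and willingness to pay runs from 0 up to 63.
DWL = ½ × 63 × 165 = 5197.5.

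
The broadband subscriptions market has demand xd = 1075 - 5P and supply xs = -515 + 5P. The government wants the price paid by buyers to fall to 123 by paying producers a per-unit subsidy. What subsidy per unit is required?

At a buyer price of 123, quantity demanded is 1075 − 5·123 = 460.
Sellers supply 460 only when they receive Ps with -515 + 5·Ps = 460, i.e. Ps = 195.
s = Ps − Pb = 195 − 123 = 72.

Required subsidy s = 72 per unit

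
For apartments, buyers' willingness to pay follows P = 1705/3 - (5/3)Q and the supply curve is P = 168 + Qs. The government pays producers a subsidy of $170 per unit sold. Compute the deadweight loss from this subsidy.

Pre-subsidy: 1705/3 - (5/3)Q = 168 + Q gives Q* = 150.125 and P* = 318.125.
With the subsidy, sellers receive Ps = Pb + 170 for each unit, where Pb is the price buyers pay.
On the curves, Pb = 1705/3 - (5/3)Q and Ps = 168 + Q; the wedge Ps − Pb = 170 gives 168 + Q − (1705/3 - (5/3)Q) = 170, so Q' = 213.875.
Then Pb = 1705/3 − (5/3)·213.875 = 211.875 and Ps = 168 + 1·213.875 = 381.875.
The subsidy expands output by 213.875 − 150.125 = 63.75 past the efficient level; on those units the gap between marginal cost and willingness to pay runs from 0 up to 170.
DWL = ½ × 170 × 63.75 = 5418.75.

Deadweight loss = $5418.75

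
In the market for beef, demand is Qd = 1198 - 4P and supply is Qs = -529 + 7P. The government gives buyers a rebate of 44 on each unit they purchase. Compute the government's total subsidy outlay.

Pre-subsidy: 1198 - 4P = -529 + 7P gives P* = 157, Q* = 570.
With the rebate, buyers effectively pay Pb = Ps − 44, where Ps is the price sellers receive.
Demand in terms of Ps becomes Qd = 1198 − 4(Ps − 44) = 1374 - 4Ps. Setting this equal to supply: 1374 - 4Ps = -529 + 7Ps, so Ps = 173.
Buyers pay Pb = 173 − 44 = 129; Q' = -529 + 7·173 = 682.
Government outlay = subsidy × quantity = 44 × 682 = 30008.

Government cost = 30008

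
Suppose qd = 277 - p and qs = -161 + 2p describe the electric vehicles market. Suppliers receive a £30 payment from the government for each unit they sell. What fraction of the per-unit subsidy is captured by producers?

Producer share = 1/3

Pre-subsidy: 277 - p = -161 + 2p gives p* = 146, q* = 131.
With the subsidy, sellers receive ps = pb + 30 for each unit, where pb is the price buyers pay.
Supply in terms of pb becomes qs = -161 + 2(pb + 30) = -101 + 2pb. Setting this equal to demand: 277 - pb = -101 + 2pb, so pb = 126.
Sellers receive ps = 126 + 30 = 156; q' = 277 − 1·126 = 151.
Buyers' price falls by p* − pb = 146 − 126 = 20; sellers' price rises by ps − p* = 156 − 146 = 10.
So producers capture 10/30 = 1/3 of each unit of subsidy.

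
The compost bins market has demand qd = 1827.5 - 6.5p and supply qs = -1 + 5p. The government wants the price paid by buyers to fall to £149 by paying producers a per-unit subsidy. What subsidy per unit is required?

At a buyer price of 149, quantity demanded is 1827.5 − 6.5·149 = 859.
Sellers supply 859 only when they receive ps with -1 + 5·ps = 859, i.e. ps = 172.
s = ps − pb = 172 − 149 = 23.

Required subsidy s = £23 per unit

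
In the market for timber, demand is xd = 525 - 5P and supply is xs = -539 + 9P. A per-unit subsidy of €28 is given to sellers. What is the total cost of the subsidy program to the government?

Pre-subsidy: 525 - 5P = -539 + 9P gives P* = 76, x* = 145.
With the subsidy, sellers receive Ps = Pb + 28 for each unit, where Pb is the price buyers pay.
Supply in terms of Pb becomes xs = -539 + 9(Pb + 28) = -287 + 9Pb. Setting this equal to demand: 525 - 5Pb = -287 + 9Pb, so Pb = 58.
Sellers receive Ps = 58 + 28 = 86; x' = 525 − 5·58 = 235.
Government outlay = subsidy × quantity = 28 × 235 = 6580.

Government cost = €6580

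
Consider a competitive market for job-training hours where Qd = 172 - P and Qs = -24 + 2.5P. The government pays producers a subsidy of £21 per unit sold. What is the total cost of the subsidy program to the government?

Pre-subsidy: 172 - P = -24 + 2.5P gives P* = 56, Q* = 116.
With the subsidy, sellers receive Ps = Pb + 21 for each unit, where Pb is the price buyers pay.
Supply in terms of Pb becomes Qs = -24 + 2.5(Pb + 21) = 28.5 + 2.5Pb. Setting this equal to demand: 172 - Pb = 28.5 + 2.5Pb, so Pb = 41.
Sellers receive Ps = 41 + 21 = 62; Q' = 172 − 1·41 = 131.
Government outlay = subsidy × quantity = 21 × 131 = 2751.

Government cost = £2751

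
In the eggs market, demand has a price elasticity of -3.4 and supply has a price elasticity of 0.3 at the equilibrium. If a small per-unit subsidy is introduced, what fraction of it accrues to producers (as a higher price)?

Producer share = 34/37

For a small subsidy around the equilibrium, the benefit split depends on the relative slopes, which at a point are proportional to the elasticities.
Buyer share = εs/(εs + |εd|) = 0.3/(0.3 + 3.4) = 3/37; seller share = |εd|/(εs + |εd|) = 34/37.
So producers capture 34/37 of the subsidy.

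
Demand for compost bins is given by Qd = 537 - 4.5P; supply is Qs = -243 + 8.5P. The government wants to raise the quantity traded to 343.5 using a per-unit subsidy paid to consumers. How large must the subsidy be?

Required subsidy s = 26 per unit

At Q = 343.5, invert demand for the buyer price: Pb = (537 − 343.5)/4.5 = 43; invert supply for the seller price: Ps = (343.5 − (-243))/8.5 = 69.
The subsidy must fill the gap: s = Ps − Pb = 69 − 43 = 26.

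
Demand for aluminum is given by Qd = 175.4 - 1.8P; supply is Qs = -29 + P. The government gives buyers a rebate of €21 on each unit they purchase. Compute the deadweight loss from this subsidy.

Pre-subsidy: 175.4 - 1.8P = -29 + P gives P* = 73, Q* = 44.
With the rebate, buyers effectively pay Pb = Ps − 21, where Ps is the price sellers receive.
Demand in terms of Ps becomes Qd = 175.4 − 1.8(Ps − 21) = 213.2 - 1.8Ps. Setting this equal to supply: 213.2 - 1.8Ps = -29 + Ps, so Ps = 86.5.
Buyers pay Pb = 86.5 − 21 = 65.5; Q' = -29 + 1·86.5 = 57.5.
The subsidy expands output by 57.5 − 44 = 13.5 past the efficient level; on those units the gap between marginal cost and willingness to pay runs from 0 up to 21.
DWL = ½ × 21 × 13.5 = 141.75.

Deadweight loss = €141.75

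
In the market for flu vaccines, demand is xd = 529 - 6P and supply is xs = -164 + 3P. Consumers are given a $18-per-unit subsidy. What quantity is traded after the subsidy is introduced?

x' = 103

Pre-subsidy: 529 - 6P = -164 + 3P gives P* = 77, x* = 67.
With the rebate, buyers effectively pay Pb = Ps − 18, where Ps is the price sellers receive.
Demand in terms of Ps becomes xd = 529 − 6(Ps − 18) = 637 - 6Ps. Setting this equal to supply: 637 - 6Ps = -164 + 3Ps, so Ps = 89.
Buyers pay Pb = 89 − 18 = 71; x' = -164 + 3·89 = 103.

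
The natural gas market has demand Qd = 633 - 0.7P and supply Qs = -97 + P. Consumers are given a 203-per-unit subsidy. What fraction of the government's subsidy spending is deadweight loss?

DWL / government spending = 1421/14144

Pre-subsidy: 633 - 0.7P = -97 + P gives P* = 7300/17, Q* = 5651/17.
With the rebate, buyers effectively pay Pb = Ps − 203, where Ps is the price sellers receive.
Demand in terms of Ps becomes Qd = 633 − 0.7(Ps − 203) = 775.1 - 0.7Ps. Setting this equal to supply: 775.1 - 0.7Ps = -97 + Ps, so Ps = 513.
Buyers pay Pb = 513 − 203 = 310; Q' = -97 + 1·513 = 416.
ΔCS = ½(5651/17 + 416)(7300/17 − 310) = 12913845/289; ΔPS = ½(5651/17 + 416)(513 − 7300/17) = 18079383/578.
Government spending = 203 × 416 = 84448.
DWL = ½ × 203 × (416 − 5651/17) = 288463/34; fraction = (288463/34) / 84448 = 1421/14144.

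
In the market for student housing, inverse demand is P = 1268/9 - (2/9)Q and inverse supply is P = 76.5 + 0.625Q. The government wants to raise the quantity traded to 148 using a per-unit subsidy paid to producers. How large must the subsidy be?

Required subsidy s = 61 per unit

At Q = 148, from the demand curve buyers pay Pb = 1268/9 − (2/9)·148 = 108; from the supply curve sellers need Ps = 76.5 + 0.625·148 = 169.
The subsidy must fill the gap: s = Ps − Pb = 169 − 108 = 61.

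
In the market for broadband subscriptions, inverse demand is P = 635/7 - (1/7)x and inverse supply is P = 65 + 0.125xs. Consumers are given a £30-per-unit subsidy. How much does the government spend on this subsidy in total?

Government cost = £6240

Pre-subsidy: 635/7 - (1/7)x = 65 + 0.125x gives x* = 96 and P* = 77.
With the rebate, buyers effectively pay Pb = Ps − 30, where Ps is the price sellers receive.
On the curves, Pb = 635/7 - (1/7)x and Ps = 65 + 0.125x; the wedge Ps − Pb = 30 gives 65 + 0.125x − (635/7 - (1/7)x) = 30, so x' = 208.
Then Pb = 635/7 − (1/7)·208 = 61 and Ps = 65 + 0.125·208 = 91.
Government outlay = subsidy × quantity = 30 × 208 = 6240.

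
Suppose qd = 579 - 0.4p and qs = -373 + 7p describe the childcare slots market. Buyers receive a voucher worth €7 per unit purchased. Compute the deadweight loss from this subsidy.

Pre-subsidy: 579 - 0.4p = -373 + 7p gives p* = 4760/37, q* = 19519/37.
With the rebate, buyers effectively pay pb = ps − 7, where ps is the price sellers receive.
Demand in terms of ps becomes qd = 579 − 0.4(ps − 7) = 581.8 - 0.4ps. Setting this equal to supply: 581.8 - 0.4ps = -373 + 7ps, so ps = 4774/37.
Buyers pay pb = 4774/37 − 7 = 4515/37; q' = -373 + 7·(4774/37) = 19617/37.
The subsidy expands output by 19617/37 − 19519/37 = 98/37 past the efficient level; on those units the gap between marginal cost and willingness to pay runs from 0 up to 7.
DWL = ½ × 7 × 98/37 = 343/37.

Deadweight loss = 343/37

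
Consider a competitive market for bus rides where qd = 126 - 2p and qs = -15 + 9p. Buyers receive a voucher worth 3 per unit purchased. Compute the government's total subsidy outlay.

Government cost = 3474/11

Pre-subsidy: 126 - 2p = -15 + 9p gives p* = 141/11, q* = 1104/11.
With the rebate, buyers effectively pay pb = ps − 3, where ps is the price sellers receive.
Demand in terms of ps becomes qd = 126 − 2(ps − 3) = 132 - 2ps. Setting this equal to supply: 132 - 2ps = -15 + 9ps, so ps = 147/11.
Buyers pay pb = 147/11 − 3 = 114/11; q' = -15 + 9·(147/11) = 1158/11.
Government outlay = subsidy × quantity = 3 × 1158/11 = 3474/11.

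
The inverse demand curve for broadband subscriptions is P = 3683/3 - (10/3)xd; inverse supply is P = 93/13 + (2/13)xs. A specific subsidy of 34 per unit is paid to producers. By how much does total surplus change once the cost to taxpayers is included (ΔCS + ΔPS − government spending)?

Pre-subsidy: 3683/3 - (10/3)x = 93/13 + (2/13)x gives x* = 350 and P* = 61.
With the subsidy, sellers receive Ps = Pb + 34 for each unit, where Pb is the price buyers pay.
On the curves, Pb = 3683/3 - (10/3)x and Ps = 93/13 + (2/13)x; the wedge Ps − Pb = 34 gives 93/13 + (2/13)x − (3683/3 - (10/3)x) = 34, so x' = 359.75.
Then Pb = 3683/3 − (10/3)·359.75 = 28.5 and Ps = 93/13 + (2/13)·359.75 = 62.5.
ΔCS = ½(350 + 359.75)(61 − 28.5) = 11533.4375; ΔPS = ½(350 + 359.75)(62.5 − 61) = 532.3125.
Government spending = 34 × 359.75 = 12231.5.
Net change = 11533.4375 + 532.3125 − 12231.5 = -165.75. The loss equals the DWL triangle ½·34·9.75.

Net change in total surplus = -165.75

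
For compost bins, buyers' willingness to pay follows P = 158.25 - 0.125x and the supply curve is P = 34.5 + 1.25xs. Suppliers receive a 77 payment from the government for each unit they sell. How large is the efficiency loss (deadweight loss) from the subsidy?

Deadweight loss = 2156

Pre-subsidy: 158.25 - 0.125x = 34.5 + 1.25x gives x* = 90 and P* = 147.
With the subsidy, sellers receive Ps = Pb + 77 for each unit, where Pb is the price buyers pay.
On the curves, Pb = 158.25 - 0.125x and Ps = 34.5 + 1.25x; the wedge Ps − Pb = 77 gives 34.5 + 1.25x − (158.25 - 0.125x) = 77, so x' = 146.
Then Pb = 158.25 − 0.125·146 = 140 and Ps = 34.5 + 1.25·146 = 217.
The subsidy expands output by 146 − 90 = 56 past the efficient level; on those units the gap between marginal cost and willingness to pay runs from 0 up to 77.
DWL = ½ × 77 × 56 = 2156.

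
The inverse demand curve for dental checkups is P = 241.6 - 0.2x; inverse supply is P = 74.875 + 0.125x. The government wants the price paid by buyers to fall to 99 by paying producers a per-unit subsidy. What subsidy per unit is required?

At a buyer price of 99, quantity demanded is 1208 − 5·99 = 713.
Sellers supply 713 only when they receive Ps = 74.875 + 0.125·713 = 164.
s = Ps − Pb = 164 − 99 = 65.

Required subsidy s = 65 per unit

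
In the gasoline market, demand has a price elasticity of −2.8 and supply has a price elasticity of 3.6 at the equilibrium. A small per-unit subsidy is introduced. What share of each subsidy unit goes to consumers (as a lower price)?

Consumer share = 0.5625

For a small subsidy around the equilibrium, the benefit split depends on the relative slopes, which at a point are proportional to the elasticities.
Buyer share = εs/(εs + |εd|) = 3.6/(3.6 + 2.8) = 0.5625; seller share = |εd|/(εs + |εd|) = 0.4375.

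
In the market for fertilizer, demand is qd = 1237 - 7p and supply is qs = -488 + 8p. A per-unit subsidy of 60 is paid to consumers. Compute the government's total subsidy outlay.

Pre-subsidy: 1237 - 7p = -488 + 8p gives p* = 115, q* = 432.
With the rebate, buyers effectively pay pb = ps − 60, where ps is the price sellers receive.
Demand in terms of ps becomes qd = 1237 − 7(ps − 60) = 1657 - 7ps. Setting this equal to supply: 1657 - 7ps = -488 + 8ps, so ps = 143.
Buyers pay pb = 143 − 60 = 83; q' = -488 + 8·143 = 656.
Government outlay = subsidy × quantity = 60 × 656 = 39360.

Government cost = 39360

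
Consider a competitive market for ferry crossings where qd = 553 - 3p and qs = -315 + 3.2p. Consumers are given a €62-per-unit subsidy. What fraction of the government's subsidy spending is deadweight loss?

DWL / government spending = 48/229

Pre-subsidy: 553 - 3p = -315 + 3.2p gives p* = 140, q* = 133.
With the rebate, buyers effectively pay pb = ps − 62, where ps is the price sellers receive.
Demand in terms of ps becomes qd = 553 − 3(ps − 62) = 739 - 3ps. Setting this equal to supply: 739 - 3ps = -315 + 3.2ps, so ps = 170.
Buyers pay pb = 170 − 62 = 108; q' = -315 + 3.2·170 = 229.
ΔCS = ½(133 + 229)(140 − 108) = 5792; ΔPS = ½(133 + 229)(170 − 140) = 5430.
Government spending = 62 × 229 = 14198.
DWL = ½ × 62 × (229 − 133) = 2976; fraction = 2976 / 14198 = 48/229.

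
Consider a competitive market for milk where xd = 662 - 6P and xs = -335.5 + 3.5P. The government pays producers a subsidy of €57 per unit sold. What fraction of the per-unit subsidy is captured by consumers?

Consumer share = 7/19

Pre-subsidy: 662 - 6P = -335.5 + 3.5P gives P* = 105, x* = 32.
With the subsidy, sellers receive Ps = Pb + 57 for each unit, where Pb is the price buyers pay.
Supply in terms of Pb becomes xs = -335.5 + 3.5(Pb + 57) = -136 + 3.5Pb. Setting this equal to demand: 662 - 6Pb = -136 + 3.5Pb, so Pb = 84.
Sellers receive Ps = 84 + 57 = 141; x' = 662 − 6·84 = 158.
Buyers' price falls by P* − Pb = 105 − 84 = 21; sellers' price rises by Ps − P* = 141 − 105 = 36.
So consumers capture 21/57 = 7/19 of each unit of subsidy.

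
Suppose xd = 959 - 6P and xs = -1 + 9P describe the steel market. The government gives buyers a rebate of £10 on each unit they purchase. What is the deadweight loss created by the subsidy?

Pre-subsidy: 959 - 6P = -1 + 9P gives P* = 64, x* = 575.
With the rebate, buyers effectively pay Pb = Ps − 10, where Ps is the price sellers receive.
Demand in terms of Ps becomes xd = 959 − 6(Ps − 10) = 1019 - 6Ps. Setting this equal to supply: 1019 - 6Ps = -1 + 9Ps, so Ps = 68.
Buyers pay Pb = 68 − 10 = 58; x' = -1 + 9·68 = 611.
The subsidy expands output by 611 − 575 = 36 past the efficient level; on those units the gap between marginal cost and willingness to pay runs from 0 up to 10.
DWL = ½ × 10 × 36 = 180.

Deadweight loss = £180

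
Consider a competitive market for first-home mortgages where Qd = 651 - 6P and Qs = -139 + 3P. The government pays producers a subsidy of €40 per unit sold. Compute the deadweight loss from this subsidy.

Deadweight loss = €1600

Pre-subsidy: 651 - 6P = -139 + 3P gives P* = 790/9, Q* = 373/3.
With the subsidy, sellers receive Ps = Pb + 40 for each unit, where Pb is the price buyers pay.
Supply in terms of Pb becomes Qs = -139 + 3(Pb + 40) = -19 + 3Pb. Setting this equal to demand: 651 - 6Pb = -19 + 3Pb, so Pb = 670/9.
Sellers receive Ps = 670/9 + 40 = 1030/9; Q' = 651 − 6·(670/9) = 613/3.
The subsidy expands output by 613/3 − 373/3 = 80 past the efficient level; on those units the gap between marginal cost and willingness to pay runs from 0 up to 40.
DWL = ½ × 40 × 80 = 1600.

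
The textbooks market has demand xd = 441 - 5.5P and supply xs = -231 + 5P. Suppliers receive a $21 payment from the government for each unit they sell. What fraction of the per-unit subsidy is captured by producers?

Producer share = 11/21

Pre-subsidy: 441 - 5.5P = -231 + 5P gives P* = 64, x* = 89.
With the subsidy, sellers receive Ps = Pb + 21 for each unit, where Pb is the price buyers pay.
Supply in terms of Pb becomes xs = -231 + 5(Pb + 21) = -126 + 5Pb. Setting this equal to demand: 441 - 5.5Pb = -126 + 5Pb, so Pb = 54.
Sellers receive Ps = 54 + 21 = 75; x' = 441 − 5.5·54 = 144.
Buyers' price falls by P* − Pb = 64 − 54 = 10; sellers' price rises by Ps − P* = 75 − 64 = 11.
So producers capture 11/21 = 11/21 of each unit of subsidy.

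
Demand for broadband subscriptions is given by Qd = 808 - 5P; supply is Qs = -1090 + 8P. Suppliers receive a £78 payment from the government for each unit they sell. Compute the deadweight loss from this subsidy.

Pre-subsidy: 808 - 5P = -1090 + 8P gives P* = 146, Q* = 78.
With the subsidy, sellers receive Ps = Pb + 78 for each unit, where Pb is the price buyers pay.
Supply in terms of Pb becomes Qs = -1090 + 8(Pb + 78) = -466 + 8Pb. Setting this equal to demand: 808 - 5Pb = -466 + 8Pb, so Pb = 98.
Sellers receive Ps = 98 + 78 = 176; Q' = 808 − 5·98 = 318.
The subsidy expands output by 318 − 78 = 240 past the efficient level; on those units the gap between marginal cost and willingness to pay runs from 0 up to 78.
DWL = ½ × 78 × 240 = 9360.

Deadweight loss = £9360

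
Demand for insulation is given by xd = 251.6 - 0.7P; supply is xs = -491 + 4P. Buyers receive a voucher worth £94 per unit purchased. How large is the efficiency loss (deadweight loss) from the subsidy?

Pre-subsidy: 251.6 - 0.7P = -491 + 4P gives P* = 158, x* = 141.
With the rebate, buyers effectively pay Pb = Ps − 94, where Ps is the price sellers receive.
Demand in terms of Ps becomes xd = 251.6 − 0.7(Ps − 94) = 317.4 - 0.7Ps. Setting this equal to supply: 317.4 - 0.7Ps = -491 + 4Ps, so Ps = 172.
Buyers pay Pb = 172 − 94 = 78; x' = -491 + 4·172 = 197.
The subsidy expands output by 197 − 141 = 56 past the efficient level; on those units the gap between marginal cost and willingness to pay runs from 0 up to 94.
DWL = ½ × 94 × 56 = 2632.

Deadweight loss = £2632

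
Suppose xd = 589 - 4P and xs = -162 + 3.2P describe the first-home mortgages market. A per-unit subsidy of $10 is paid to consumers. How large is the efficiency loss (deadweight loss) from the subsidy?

Deadweight loss = 800/9

Pre-subsidy: 589 - 4P = -162 + 3.2P gives P* = 3755/36, x* = 1546/9.
With the rebate, buyers effectively pay Pb = Ps − 10, where Ps is the price sellers receive.
Demand in terms of Ps becomes xd = 589 − 4(Ps − 10) = 629 - 4Ps. Setting this equal to supply: 629 - 4Ps = -162 + 3.2Ps, so Ps = 3955/36.
Buyers pay Pb = 3955/36 − 10 = 3595/36; x' = -162 + 3.2·(3955/36) = 1706/9.
The subsidy expands output by 1706/9 − 1546/9 = 160/9 past the efficient level; on those units the gap between marginal cost and willingness to pay runs from 0 up to 10.
DWL = ½ × 10 × 160/9 = 800/9.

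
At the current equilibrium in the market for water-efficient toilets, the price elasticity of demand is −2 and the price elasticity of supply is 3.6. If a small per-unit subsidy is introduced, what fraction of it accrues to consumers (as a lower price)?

Consumer share = 9/14

For a small subsidy around the equilibrium, the benefit split depends on the relative slopes, which at a point are proportional to the elasticities.
Buyer share = εs/(εs + |εd|) = 3.6/(3.6 + 2) = 9/14; seller share = |εd|/(εs + |εd|) = 5/14.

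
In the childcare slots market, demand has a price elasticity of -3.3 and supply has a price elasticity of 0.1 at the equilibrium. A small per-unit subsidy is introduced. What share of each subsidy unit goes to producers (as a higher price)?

For a small subsidy around the equilibrium, the benefit split depends on the relative slopes, which at a point are proportional to the elasticities.
Buyer share = εs/(εs + |εd|) = 0.1/(0.1 + 3.3) = 1/34; seller share = |εd|/(εs + |εd|) = 33/34.
So producers capture 33/34 of the subsidy.

Producer share = 33/34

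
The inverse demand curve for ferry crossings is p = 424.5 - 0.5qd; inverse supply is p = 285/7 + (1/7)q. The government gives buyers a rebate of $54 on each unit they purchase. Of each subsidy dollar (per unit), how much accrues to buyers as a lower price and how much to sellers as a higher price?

Pre-subsidy: 424.5 - 0.5q = 285/7 + (1/7)q gives q* = 597 and p* = 126.
With the rebate, buyers effectively pay pb = ps − 54, where ps is the price sellers receive.
On the curves, pb = 424.5 - 0.5q and ps = 285/7 + (1/7)q; the wedge ps − pb = 54 gives 285/7 + (1/7)q − (424.5 - 0.5q) = 54, so q' = 681.
Then pb = 424.5 − 0.5·681 = 84 and ps = 285/7 + (1/7)·681 = 138.
Buyers' price falls by p* − pb = 126 − 84 = 42; sellers' price rises by ps − p* = 138 − 126 = 12.

Buyers gain $42 per unit; sellers gain $12 per unit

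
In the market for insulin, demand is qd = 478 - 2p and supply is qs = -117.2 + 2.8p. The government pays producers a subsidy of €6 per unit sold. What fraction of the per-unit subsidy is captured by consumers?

Pre-subsidy: 478 - 2p = -117.2 + 2.8p gives p* = 124, q* = 230.
With the subsidy, sellers receive ps = pb + 6 for each unit, where pb is the price buyers pay.
Supply in terms of pb becomes qs = -117.2 + 2.8(pb + 6) = -100.4 + 2.8pb. Setting this equal to demand: 478 - 2pb = -100.4 + 2.8pb, so pb = 120.5.
Sellers receive ps = 120.5 + 6 = 126.5; q' = 478 − 2·120.5 = 237.
Buyers' price falls by p* − pb = 124 − 120.5 = 3.5; sellers' price rises by ps − p* = 126.5 − 124 = 2.5.
So consumers capture 3.5/6 = 7/12 of each unit of subsidy.

Consumer share = 7/12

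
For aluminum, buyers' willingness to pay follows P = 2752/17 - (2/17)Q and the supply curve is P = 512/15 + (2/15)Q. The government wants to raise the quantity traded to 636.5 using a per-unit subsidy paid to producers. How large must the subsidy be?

Required subsidy s = 32 per unit

At Q = 636.5, from the demand curve buyers pay Pb = 2752/17 − (2/17)·636.5 = 87; from the supply curve sellers need Ps = 512/15 + (2/15)·636.5 = 119.
The subsidy must fill the gap: s = Ps − Pb = 119 − 87 = 32.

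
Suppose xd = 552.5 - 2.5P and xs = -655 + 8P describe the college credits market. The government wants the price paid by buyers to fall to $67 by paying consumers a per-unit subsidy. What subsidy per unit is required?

Required subsidy s = $63 per unit

At a buyer price of 67, quantity demanded is 552.5 − 2.5·67 = 385.
Sellers supply 385 only when they receive Ps with -655 + 8·Ps = 385, i.e. Ps = 130.
s = Ps − Pb = 130 − 67 = 63.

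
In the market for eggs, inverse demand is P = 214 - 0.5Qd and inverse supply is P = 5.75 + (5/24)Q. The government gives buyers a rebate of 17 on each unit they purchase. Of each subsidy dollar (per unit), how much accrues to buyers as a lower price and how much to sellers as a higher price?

Pre-subsidy: 214 - 0.5Q = 5.75 + (5/24)Q gives Q* = 294 and P* = 67.
With the rebate, buyers effectively pay Pb = Ps − 17, where Ps is the price sellers receive.
On the curves, Pb = 214 - 0.5Q and Ps = 5.75 + (5/24)Q; the wedge Ps − Pb = 17 gives 5.75 + (5/24)Q − (214 - 0.5Q) = 17, so Q' = 318.
Then Pb = 214 − 0.5·318 = 55 and Ps = 5.75 + (5/24)·318 = 72.
Buyers' price falls by P* − Pb = 67 − 55 = 12; sellers' price rises by Ps − P* = 72 − 67 = 5.

Buyers gain 12 per unit; sellers gain 5 per unit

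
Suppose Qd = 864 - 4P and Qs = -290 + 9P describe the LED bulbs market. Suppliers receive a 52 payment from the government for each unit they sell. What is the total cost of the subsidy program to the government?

Government cost = 33952

Pre-subsidy: 864 - 4P = -290 + 9P gives P* = 1154/13, Q* = 6616/13.
With the subsidy, sellers receive Ps = Pb + 52 for each unit, where Pb is the price buyers pay.
Supply in terms of Pb becomes Qs = -290 + 9(Pb + 52) = 178 + 9Pb. Setting this equal to demand: 864 - 4Pb = 178 + 9Pb, so Pb = 686/13.
Sellers receive Ps = 686/13 + 52 = 1362/13; Q' = 864 − 4·(686/13) = 8488/13.
Government outlay = subsidy × quantity = 52 × 8488/13 = 33952.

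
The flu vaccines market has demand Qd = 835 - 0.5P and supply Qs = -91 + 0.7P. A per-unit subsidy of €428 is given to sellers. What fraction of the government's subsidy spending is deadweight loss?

DWL / government spending = 107/984

Pre-subsidy: 835 - 0.5P = -91 + 0.7P gives P* = 2315/3, Q* = 2695/6.
With the subsidy, sellers receive Ps = Pb + 428 for each unit, where Pb is the price buyers pay.
Supply in terms of Pb becomes Qs = -91 + 0.7(Pb + 428) = 208.6 + 0.7Pb. Setting this equal to demand: 835 - 0.5Pb = 208.6 + 0.7Pb, so Pb = 522.
Sellers receive Ps = 522 + 428 = 950; Q' = 835 − 0.5·522 = 574.
ΔCS = ½(2695/6 + 574)(2315/3 − 522) = 4598111/36; ΔPS = ½(2695/6 + 574)(950 − 2315/3) = 3284365/36.
Government spending = 428 × 574 = 245672.
DWL = ½ × 428 × (574 − 2695/6) = 80143/3; fraction = (80143/3) / 245672 = 107/984.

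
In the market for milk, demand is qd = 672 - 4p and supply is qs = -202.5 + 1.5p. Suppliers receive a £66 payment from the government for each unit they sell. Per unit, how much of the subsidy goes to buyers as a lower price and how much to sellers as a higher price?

Buyers gain £18 per unit; sellers gain £48 per unit

Pre-subsidy: 672 - 4p = -202.5 + 1.5p gives p* = 159, q* = 36.
With the subsidy, sellers receive ps = pb + 66 for each unit, where pb is the price buyers pay.
Supply in terms of pb becomes qs = -202.5 + 1.5(pb + 66) = -103.5 + 1.5pb. Setting this equal to demand: 672 - 4pb = -103.5 + 1.5pb, so pb = 141.
Sellers receive ps = 141 + 66 = 207; q' = 672 − 4·141 = 108.
Buyers' price falls by p* − pb = 159 − 141 = 18; sellers' price rises by ps − p* = 207 − 159 = 48.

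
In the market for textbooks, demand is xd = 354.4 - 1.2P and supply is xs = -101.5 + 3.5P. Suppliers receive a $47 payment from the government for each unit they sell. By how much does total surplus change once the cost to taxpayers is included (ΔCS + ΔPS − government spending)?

Net change in total surplus = -$987

Pre-subsidy: 354.4 - 1.2P = -101.5 + 3.5P gives P* = 97, x* = 238.
With the subsidy, sellers receive Ps = Pb + 47 for each unit, where Pb is the price buyers pay.
Supply in terms of Pb becomes xs = -101.5 + 3.5(Pb + 47) = 63 + 3.5Pb. Setting this equal to demand: 354.4 - 1.2Pb = 63 + 3.5Pb, so Pb = 62.
Sellers receive Ps = 62 + 47 = 109; x' = 354.4 − 1.2·62 = 280.
ΔCS = ½(238 + 280)(97 − 62) = 9065; ΔPS = ½(238 + 280)(109 − 97) = 3108.
Government spending = 47 × 280 = 13160.
Net change = 9065 + 3108 − 13160 = -987. The loss equals the DWL triangle ½·47·42.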